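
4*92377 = 369508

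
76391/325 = 235 + 16/325 = 235.05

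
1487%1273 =214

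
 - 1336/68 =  - 20 + 6/17 = -19.65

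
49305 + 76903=126208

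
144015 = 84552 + 59463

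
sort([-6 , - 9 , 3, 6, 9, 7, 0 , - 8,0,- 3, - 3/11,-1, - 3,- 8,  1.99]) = [ - 9,-8, - 8,-6,-3, -3,-1,-3/11, 0,0, 1.99  ,  3,  6 , 7,  9]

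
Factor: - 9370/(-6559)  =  10/7 = 2^1*5^1*7^( - 1) 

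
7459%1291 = 1004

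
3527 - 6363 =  - 2836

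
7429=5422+2007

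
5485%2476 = 533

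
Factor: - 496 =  - 2^4 * 31^1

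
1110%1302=1110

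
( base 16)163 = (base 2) 101100011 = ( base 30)BP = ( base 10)355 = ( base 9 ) 434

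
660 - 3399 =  - 2739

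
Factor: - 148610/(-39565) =154/41 = 2^1*7^1*11^1*41^( - 1)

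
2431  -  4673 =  - 2242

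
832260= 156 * 5335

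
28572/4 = 7143 = 7143.00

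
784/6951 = 112/993 = 0.11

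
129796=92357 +37439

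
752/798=376/399 = 0.94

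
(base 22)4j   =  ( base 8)153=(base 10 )107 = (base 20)57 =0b1101011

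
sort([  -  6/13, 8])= [ - 6/13 , 8 ] 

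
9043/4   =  9043/4 = 2260.75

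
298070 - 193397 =104673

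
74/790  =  37/395 = 0.09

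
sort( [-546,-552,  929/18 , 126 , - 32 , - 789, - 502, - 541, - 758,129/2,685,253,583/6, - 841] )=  [ - 841, - 789,- 758, - 552, - 546,  -  541,-502, - 32 , 929/18,129/2 , 583/6, 126,253 , 685 ]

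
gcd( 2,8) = 2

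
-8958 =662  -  9620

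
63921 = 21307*3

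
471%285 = 186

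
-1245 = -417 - 828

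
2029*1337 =2712773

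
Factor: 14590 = 2^1*5^1*1459^1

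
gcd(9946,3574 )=2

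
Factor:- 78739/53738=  - 2^( - 1)*71^1*97^(- 1) * 277^ ( -1 ) * 1109^1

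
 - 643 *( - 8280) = 5324040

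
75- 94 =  - 19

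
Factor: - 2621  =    -  2621^1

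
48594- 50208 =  - 1614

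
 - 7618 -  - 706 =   -  6912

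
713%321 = 71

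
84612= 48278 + 36334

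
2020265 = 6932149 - 4911884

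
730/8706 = 365/4353 = 0.08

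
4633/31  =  149 + 14/31 = 149.45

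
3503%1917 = 1586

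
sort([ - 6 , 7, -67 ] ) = [ - 67, - 6, 7]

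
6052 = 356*17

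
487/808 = 487/808  =  0.60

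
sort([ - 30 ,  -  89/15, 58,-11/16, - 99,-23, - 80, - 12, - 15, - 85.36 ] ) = [ -99, - 85.36,  -  80, - 30, - 23, - 15, - 12,- 89/15, - 11/16, 58]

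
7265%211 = 91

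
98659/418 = 8969/38 = 236.03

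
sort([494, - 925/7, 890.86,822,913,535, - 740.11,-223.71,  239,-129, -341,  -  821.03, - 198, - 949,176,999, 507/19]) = [ - 949,- 821.03, - 740.11, - 341,-223.71, - 198, - 925/7,  -  129,  507/19,176,239,494,535,822,890.86,913, 999 ] 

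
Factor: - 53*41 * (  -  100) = 217300= 2^2*5^2*41^1*53^1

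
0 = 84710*0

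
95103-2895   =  92208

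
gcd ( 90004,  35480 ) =4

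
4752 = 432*11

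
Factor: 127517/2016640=2^( -7)*5^(-1)*13^1*17^1*23^ (-1 )*137^(-1)*577^1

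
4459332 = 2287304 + 2172028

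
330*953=314490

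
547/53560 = 547/53560 =0.01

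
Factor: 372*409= 152148 = 2^2*3^1 *31^1 * 409^1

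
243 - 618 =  - 375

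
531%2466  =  531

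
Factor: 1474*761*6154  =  2^2*11^1*17^1*67^1*181^1*761^1 = 6903027956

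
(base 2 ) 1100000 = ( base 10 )96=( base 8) 140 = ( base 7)165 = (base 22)48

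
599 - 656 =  - 57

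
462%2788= 462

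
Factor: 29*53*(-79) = -29^1*53^1*79^1 = -121423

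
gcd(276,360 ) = 12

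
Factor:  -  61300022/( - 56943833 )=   2^1*7^1*157^1*167^2*3461^(-1)*16453^( - 1) 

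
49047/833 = 58 + 733/833 = 58.88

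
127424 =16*7964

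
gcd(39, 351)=39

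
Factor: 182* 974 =177268= 2^2*7^1 * 13^1*487^1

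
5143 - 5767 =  - 624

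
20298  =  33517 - 13219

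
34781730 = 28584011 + 6197719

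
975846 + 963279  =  1939125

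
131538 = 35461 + 96077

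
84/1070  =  42/535 = 0.08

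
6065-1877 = 4188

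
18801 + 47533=66334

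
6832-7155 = -323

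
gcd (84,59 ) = 1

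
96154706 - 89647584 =6507122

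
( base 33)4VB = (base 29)6bp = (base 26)7P8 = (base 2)1010100001110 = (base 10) 5390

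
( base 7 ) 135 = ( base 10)75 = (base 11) 69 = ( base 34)27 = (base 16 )4B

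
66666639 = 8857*7527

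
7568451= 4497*1683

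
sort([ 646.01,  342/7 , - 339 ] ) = [ -339,342/7, 646.01]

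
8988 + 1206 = 10194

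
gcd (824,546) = 2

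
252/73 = 252/73 = 3.45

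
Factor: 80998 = 2^1*40499^1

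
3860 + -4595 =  - 735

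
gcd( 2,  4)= 2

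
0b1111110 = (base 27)4I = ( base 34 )3o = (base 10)126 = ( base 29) 4A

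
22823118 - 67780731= - 44957613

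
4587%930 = 867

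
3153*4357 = 13737621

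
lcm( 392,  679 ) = 38024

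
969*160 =155040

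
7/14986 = 7/14986  =  0.00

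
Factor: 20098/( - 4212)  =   - 2^( - 1)*3^( - 4)*773^1 = - 773/162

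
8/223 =8/223 = 0.04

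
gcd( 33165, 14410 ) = 55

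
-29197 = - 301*97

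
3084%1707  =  1377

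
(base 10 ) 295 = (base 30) 9p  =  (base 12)207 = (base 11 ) 249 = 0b100100111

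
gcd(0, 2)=2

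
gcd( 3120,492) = 12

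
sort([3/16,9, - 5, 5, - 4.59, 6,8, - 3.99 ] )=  [ - 5, - 4.59, - 3.99,  3/16,5 , 6, 8,9]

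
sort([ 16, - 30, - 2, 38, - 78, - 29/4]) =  [-78,-30, - 29/4, -2,16 , 38]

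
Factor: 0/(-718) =0^1=0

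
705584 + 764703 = 1470287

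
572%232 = 108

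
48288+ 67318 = 115606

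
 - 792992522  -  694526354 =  - 1487518876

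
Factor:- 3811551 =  - 3^1*557^1 * 2281^1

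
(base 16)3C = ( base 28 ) 24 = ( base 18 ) 36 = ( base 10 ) 60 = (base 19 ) 33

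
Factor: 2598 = 2^1*3^1*433^1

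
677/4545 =677/4545  =  0.15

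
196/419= 196/419 = 0.47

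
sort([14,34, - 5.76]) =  [-5.76, 14,34]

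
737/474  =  1 + 263/474=1.55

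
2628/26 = 101  +  1/13 = 101.08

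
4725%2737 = 1988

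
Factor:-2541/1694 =  -  3/2=- 2^ ( - 1 )* 3^1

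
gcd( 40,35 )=5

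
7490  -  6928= 562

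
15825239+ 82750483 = 98575722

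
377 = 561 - 184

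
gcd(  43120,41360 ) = 880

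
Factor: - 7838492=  -2^2*23^1 * 85201^1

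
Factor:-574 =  - 2^1 * 7^1*41^1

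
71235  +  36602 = 107837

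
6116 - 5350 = 766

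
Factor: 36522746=2^1 * 13^1*1404721^1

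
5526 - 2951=2575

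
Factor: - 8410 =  - 2^1*5^1*29^2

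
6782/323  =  20 + 322/323 = 21.00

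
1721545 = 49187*35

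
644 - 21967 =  - 21323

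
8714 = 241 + 8473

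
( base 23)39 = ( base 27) 2o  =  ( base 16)4e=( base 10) 78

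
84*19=1596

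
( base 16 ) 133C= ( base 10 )4924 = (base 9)6671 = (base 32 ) 4PS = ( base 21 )b3a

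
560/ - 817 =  -1 +257/817 = - 0.69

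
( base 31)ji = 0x25F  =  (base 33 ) id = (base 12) 427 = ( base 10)607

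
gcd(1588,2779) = 397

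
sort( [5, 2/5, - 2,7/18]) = [ - 2,7/18,2/5,  5 ]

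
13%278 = 13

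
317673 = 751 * 423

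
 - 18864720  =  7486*( - 2520)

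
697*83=57851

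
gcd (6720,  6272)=448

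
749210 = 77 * 9730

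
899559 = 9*99951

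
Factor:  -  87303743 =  - 193^1 *463^1*977^1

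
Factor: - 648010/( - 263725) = 2^1 * 5^ ( - 1) * 7^( - 1 ) * 43^1 = 86/35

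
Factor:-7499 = -7499^1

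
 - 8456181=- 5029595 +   -  3426586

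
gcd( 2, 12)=2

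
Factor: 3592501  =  11^1 *19^1*17189^1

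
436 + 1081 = 1517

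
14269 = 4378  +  9891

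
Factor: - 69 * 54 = -2^1* 3^4*23^1 = - 3726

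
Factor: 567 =3^4*7^1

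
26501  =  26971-470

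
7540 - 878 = 6662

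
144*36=5184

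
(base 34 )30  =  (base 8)146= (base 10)102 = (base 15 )6C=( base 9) 123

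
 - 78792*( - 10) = 787920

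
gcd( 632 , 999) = 1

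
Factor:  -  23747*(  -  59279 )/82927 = 11^1*13^ ( - 1 )*17^1 * 317^1*6379^( - 1)*23747^1 = 1407698413/82927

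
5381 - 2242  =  3139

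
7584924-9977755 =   -  2392831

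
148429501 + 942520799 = 1090950300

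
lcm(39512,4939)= 39512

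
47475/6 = 15825/2  =  7912.50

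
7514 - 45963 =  - 38449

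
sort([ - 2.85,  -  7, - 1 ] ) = [ - 7, - 2.85, - 1 ] 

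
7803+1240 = 9043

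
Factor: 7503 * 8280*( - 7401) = -459785940840 = - 2^3*3^4*5^1*23^1*41^1*61^1*2467^1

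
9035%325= 260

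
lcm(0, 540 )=0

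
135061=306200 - 171139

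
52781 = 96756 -43975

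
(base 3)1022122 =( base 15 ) 442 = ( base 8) 1702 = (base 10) 962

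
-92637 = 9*( - 10293)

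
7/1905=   7/1905 = 0.00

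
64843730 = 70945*914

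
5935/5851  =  1 + 84/5851 = 1.01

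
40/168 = 5/21   =  0.24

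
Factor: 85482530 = 2^1*5^1 *7^1*83^1*14713^1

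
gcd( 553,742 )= 7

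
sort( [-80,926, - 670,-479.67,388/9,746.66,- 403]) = [ - 670  ,  -  479.67, - 403,  -  80  ,  388/9 , 746.66 , 926 ] 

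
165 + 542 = 707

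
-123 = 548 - 671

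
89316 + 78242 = 167558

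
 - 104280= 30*( - 3476 )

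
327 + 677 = 1004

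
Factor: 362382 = 2^1 * 3^1 * 60397^1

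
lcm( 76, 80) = 1520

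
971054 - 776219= 194835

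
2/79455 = 2/79455 = 0.00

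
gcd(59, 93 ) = 1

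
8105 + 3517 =11622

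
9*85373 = 768357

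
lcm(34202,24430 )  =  171010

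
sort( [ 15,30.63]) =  [ 15,30.63]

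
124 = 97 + 27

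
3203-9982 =  -  6779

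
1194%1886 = 1194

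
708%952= 708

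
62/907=62/907= 0.07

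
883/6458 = 883/6458 = 0.14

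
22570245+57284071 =79854316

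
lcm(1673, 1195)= 8365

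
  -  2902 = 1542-4444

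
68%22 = 2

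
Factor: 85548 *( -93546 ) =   -  8002673208 = - 2^3*3^3*5197^1*7129^1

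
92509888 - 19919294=72590594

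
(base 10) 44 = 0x2C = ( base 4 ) 230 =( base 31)1d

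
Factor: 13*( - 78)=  - 1014 = - 2^1*3^1*13^2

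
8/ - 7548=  - 2/1887=-0.00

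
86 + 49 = 135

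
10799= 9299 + 1500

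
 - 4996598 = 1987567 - 6984165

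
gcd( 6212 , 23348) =4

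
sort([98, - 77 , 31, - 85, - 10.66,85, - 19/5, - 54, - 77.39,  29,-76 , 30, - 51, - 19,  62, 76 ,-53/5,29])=[ - 85 , - 77.39, - 77,-76, - 54,-51,-19, -10.66,  -  53/5, - 19/5, 29,29,30,31,62,76, 85,98 ]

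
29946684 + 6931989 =36878673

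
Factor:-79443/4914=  - 2^( -1)*3^ (-1 )*97^1 = - 97/6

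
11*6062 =66682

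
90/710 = 9/71 = 0.13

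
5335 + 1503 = 6838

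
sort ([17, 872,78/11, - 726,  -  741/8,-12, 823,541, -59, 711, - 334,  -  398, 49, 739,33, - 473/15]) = [ - 726, - 398, - 334, - 741/8,-59, -473/15,- 12, 78/11, 17, 33, 49, 541, 711, 739,823, 872 ] 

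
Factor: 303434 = 2^1 * 151717^1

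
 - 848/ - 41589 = 848/41589 = 0.02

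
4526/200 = 2263/100 = 22.63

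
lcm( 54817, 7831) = 54817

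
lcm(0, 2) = 0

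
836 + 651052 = 651888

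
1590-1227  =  363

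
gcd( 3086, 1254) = 2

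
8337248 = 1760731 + 6576517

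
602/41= 602/41=14.68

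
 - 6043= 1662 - 7705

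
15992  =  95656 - 79664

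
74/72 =37/36 = 1.03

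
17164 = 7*2452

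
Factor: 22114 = 2^1*11057^1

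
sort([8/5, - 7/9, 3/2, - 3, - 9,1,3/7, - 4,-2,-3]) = [  -  9, - 4, - 3, - 3, - 2, - 7/9,  3/7,1, 3/2, 8/5]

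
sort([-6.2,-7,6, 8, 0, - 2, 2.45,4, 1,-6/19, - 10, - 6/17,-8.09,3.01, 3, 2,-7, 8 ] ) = [-10, - 8.09,-7,-7,  -  6.2,-2, - 6/17, - 6/19, 0, 1, 2 , 2.45, 3, 3.01, 4,  6, 8,8]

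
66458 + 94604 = 161062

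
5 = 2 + 3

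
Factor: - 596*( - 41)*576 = 2^8 *3^2*41^1*149^1  =  14075136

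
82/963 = 82/963 = 0.09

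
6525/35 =1305/7=186.43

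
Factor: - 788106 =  - 2^1*3^1*11^1*11941^1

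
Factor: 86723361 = 3^2*2591^1*3719^1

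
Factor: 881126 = 2^1 * 127^1*3469^1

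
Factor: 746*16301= 2^1*373^1*16301^1 =12160546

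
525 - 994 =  - 469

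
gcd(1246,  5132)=2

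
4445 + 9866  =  14311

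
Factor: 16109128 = 2^3*7^1*347^1*829^1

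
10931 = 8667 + 2264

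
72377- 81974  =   - 9597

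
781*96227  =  75153287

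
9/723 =3/241 =0.01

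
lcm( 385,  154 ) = 770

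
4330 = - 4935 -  - 9265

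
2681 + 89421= 92102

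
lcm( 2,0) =0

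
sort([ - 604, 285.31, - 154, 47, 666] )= [  -  604,  -  154,  47, 285.31, 666]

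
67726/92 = 33863/46= 736.15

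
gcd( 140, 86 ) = 2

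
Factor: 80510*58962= 2^2*3^1*5^1*31^1*83^1 * 97^1*317^1= 4747030620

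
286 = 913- 627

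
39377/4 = 39377/4 = 9844.25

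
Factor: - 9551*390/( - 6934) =3^1*5^1*13^1* 3467^ (-1)*9551^1 = 1862445/3467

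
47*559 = 26273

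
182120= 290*628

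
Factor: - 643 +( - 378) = - 1021^1 = - 1021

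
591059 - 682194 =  - 91135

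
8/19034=4/9517 = 0.00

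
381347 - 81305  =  300042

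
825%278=269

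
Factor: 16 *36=576 = 2^6* 3^2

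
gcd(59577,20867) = 7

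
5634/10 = 563 + 2/5 =563.40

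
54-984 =-930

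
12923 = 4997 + 7926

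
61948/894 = 69  +  131/447 = 69.29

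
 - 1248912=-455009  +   - 793903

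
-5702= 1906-7608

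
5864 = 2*2932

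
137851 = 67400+70451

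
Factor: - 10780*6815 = - 73465700 = - 2^2*5^2 * 7^2*11^1*29^1 * 47^1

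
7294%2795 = 1704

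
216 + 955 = 1171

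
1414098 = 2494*567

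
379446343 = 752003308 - 372556965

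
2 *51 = 102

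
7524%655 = 319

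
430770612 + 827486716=1258257328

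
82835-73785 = 9050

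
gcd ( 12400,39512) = 8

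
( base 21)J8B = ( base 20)117i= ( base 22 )hf0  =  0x216e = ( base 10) 8558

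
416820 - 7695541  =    -  7278721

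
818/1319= 818/1319 = 0.62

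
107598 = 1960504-1852906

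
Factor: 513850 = 2^1* 5^2*43^1*239^1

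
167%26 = 11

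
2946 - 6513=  - 3567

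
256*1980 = 506880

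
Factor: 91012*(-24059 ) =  - 2^2*7^2*61^1*373^1 * 491^1 = - 2189657708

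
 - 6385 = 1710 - 8095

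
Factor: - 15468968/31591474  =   - 7734484/15795737 = - 2^2*17^( - 1)*173^1 * 11177^1*929161^(  -  1)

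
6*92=552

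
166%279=166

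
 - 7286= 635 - 7921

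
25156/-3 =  - 25156/3 = -8385.33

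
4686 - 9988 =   -  5302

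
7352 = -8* ( - 919 ) 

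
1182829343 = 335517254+847312089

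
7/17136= 1/2448 = 0.00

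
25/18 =1 + 7/18   =  1.39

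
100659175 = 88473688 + 12185487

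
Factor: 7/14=1/2 = 2^(-1) 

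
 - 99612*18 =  -1793016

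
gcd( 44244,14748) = 14748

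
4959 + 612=5571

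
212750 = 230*925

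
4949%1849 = 1251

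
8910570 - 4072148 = 4838422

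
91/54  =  91/54 =1.69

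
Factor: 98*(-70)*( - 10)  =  68600= 2^3 * 5^2*7^3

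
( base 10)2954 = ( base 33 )2nh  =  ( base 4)232022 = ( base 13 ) 1463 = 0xb8a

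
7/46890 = 7/46890 = 0.00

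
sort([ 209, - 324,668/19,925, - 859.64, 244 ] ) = [ - 859.64,  -  324, 668/19,209, 244, 925]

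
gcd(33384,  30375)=3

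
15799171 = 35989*439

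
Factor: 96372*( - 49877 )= - 2^2*3^2*  2677^1*49877^1 = - 4806746244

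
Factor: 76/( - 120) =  - 2^( - 1)*3^(  -  1 )*5^( - 1 )*19^1=-  19/30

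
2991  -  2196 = 795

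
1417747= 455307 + 962440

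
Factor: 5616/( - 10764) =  - 2^2*3^1*23^( - 1) = - 12/23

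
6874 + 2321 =9195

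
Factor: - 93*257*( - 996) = 2^2*3^2*31^1*83^1*257^1 = 23805396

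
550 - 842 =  - 292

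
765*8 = 6120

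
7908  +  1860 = 9768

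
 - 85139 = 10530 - 95669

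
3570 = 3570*1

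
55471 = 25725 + 29746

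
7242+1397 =8639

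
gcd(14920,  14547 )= 373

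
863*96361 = 83159543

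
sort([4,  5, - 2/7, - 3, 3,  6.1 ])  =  [-3, - 2/7,3, 4,5,  6.1]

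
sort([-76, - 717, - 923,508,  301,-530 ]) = [ - 923,- 717,  -  530,-76, 301,  508]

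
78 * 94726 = 7388628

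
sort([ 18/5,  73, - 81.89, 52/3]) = [ - 81.89,  18/5, 52/3, 73]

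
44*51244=2254736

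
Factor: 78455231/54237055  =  5^ ( - 1 )*17^ (-1 )*23^1 * 41^( - 1)*79^( - 1) *197^( -1 )*3411097^1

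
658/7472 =329/3736 = 0.09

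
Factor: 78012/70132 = 3^2*11^1*89^( - 1 )  =  99/89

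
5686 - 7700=-2014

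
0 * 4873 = 0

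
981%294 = 99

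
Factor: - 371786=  - 2^1*185893^1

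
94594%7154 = 1592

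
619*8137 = 5036803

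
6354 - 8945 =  - 2591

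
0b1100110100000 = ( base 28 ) 8a8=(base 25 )ACA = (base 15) 1E25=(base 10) 6560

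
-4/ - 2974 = 2/1487   =  0.00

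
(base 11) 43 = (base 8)57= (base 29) 1i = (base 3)1202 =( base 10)47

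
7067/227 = 7067/227=   31.13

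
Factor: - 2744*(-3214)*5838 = 51486583008 = 2^5*3^1*7^4 * 139^1*1607^1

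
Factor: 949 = 13^1*73^1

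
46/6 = 23/3 = 7.67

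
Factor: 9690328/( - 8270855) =-2^3 *5^ (-1 )*773^1*1567^1*1654171^ ( - 1)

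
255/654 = 85/218 = 0.39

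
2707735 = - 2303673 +5011408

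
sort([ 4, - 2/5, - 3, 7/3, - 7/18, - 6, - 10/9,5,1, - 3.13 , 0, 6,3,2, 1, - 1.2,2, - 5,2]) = [-6,-5, - 3.13, - 3, - 1.2, - 10/9,-2/5, - 7/18,0, 1,1,2,2,  2,  7/3,3,4,5, 6]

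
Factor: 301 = 7^1*43^1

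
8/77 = 8/77 =0.10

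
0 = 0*7355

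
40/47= 40/47=0.85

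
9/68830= 9/68830 =0.00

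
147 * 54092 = 7951524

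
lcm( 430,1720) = 1720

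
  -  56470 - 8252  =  -64722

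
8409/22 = 382 + 5/22 = 382.23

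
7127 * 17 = 121159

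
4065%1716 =633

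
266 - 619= - 353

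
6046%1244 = 1070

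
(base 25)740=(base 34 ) 3tl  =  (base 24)7ib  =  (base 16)117b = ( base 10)4475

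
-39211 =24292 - 63503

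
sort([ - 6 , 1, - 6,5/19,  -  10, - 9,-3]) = [ - 10, - 9, - 6, - 6, - 3 , 5/19, 1 ]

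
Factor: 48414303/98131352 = 2^( - 3)  *  3^2 * 7^2*11^( - 1 )*19^( - 2 ) * 311^1*353^1*3089^( - 1 ) 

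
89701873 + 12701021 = 102402894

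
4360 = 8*545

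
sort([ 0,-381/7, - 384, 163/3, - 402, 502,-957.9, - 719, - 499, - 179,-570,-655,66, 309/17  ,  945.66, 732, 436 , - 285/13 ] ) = [-957.9,-719,  -  655,- 570, - 499 ,-402, - 384,-179, - 381/7, - 285/13,  0,309/17, 163/3, 66,436,502, 732, 945.66]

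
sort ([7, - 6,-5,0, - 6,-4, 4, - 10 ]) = [-10,-6, -6, - 5, - 4,0,  4,7 ]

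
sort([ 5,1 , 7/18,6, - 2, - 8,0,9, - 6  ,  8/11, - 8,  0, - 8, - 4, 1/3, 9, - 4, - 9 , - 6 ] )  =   [-9, - 8 , - 8, - 8, - 6, - 6, - 4, - 4, - 2,0,0,1/3 , 7/18, 8/11,1,5,6,9, 9 ] 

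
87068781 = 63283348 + 23785433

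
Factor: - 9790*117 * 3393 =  - 2^1 * 3^4  *5^1* 11^1 * 13^2*29^1*89^1 = - 3886443990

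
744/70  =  10 + 22/35 = 10.63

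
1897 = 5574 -3677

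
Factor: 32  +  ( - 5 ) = 27=3^3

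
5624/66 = 2812/33=85.21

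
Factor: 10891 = 10891^1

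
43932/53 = 828+48/53= 828.91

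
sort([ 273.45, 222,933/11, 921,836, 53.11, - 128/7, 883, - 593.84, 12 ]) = [ - 593.84, - 128/7, 12, 53.11, 933/11, 222, 273.45,836, 883, 921]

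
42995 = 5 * 8599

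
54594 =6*9099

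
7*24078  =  168546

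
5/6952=5/6952 = 0.00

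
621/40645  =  621/40645=0.02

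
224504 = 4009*56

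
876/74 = 11 + 31/37 = 11.84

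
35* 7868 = 275380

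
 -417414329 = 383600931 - 801015260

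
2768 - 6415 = -3647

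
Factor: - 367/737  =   - 11^( - 1)*67^( - 1)*367^1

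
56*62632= 3507392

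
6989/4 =1747+ 1/4=1747.25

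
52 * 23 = 1196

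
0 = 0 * 422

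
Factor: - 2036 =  - 2^2 * 509^1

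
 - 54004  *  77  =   - 4158308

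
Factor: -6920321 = -79^1*251^1*349^1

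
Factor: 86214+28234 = 114448 = 2^4*  23^1*311^1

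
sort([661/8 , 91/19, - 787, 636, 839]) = [ - 787, 91/19, 661/8, 636,839]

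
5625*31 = 174375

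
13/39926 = 13/39926 =0.00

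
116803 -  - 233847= 350650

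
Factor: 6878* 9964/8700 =2^1*3^(  -  1)*5^(-2)*19^1 * 29^( - 1)*47^1 * 53^1* 181^1 = 17133098/2175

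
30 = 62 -32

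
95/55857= 95/55857 = 0.00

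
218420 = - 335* ( - 652) 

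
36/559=36/559 = 0.06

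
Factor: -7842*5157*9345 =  -2^1*3^5* 5^1*7^1*89^1*191^1 *1307^1 =-377922957930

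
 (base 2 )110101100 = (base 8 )654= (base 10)428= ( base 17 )183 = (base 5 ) 3203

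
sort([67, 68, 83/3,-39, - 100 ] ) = [-100,-39, 83/3,67 , 68 ] 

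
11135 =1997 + 9138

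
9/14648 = 9/14648 = 0.00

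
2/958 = 1/479 = 0.00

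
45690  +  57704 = 103394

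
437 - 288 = 149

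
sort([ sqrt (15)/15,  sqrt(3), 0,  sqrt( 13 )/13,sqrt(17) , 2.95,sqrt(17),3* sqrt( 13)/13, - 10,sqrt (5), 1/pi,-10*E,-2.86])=[ - 10*E, - 10 ,-2.86,0,sqrt( 15)/15 , sqrt(13 ) /13,1/pi,3*sqrt( 13)/13,sqrt( 3),  sqrt(5 ), 2.95, sqrt(17 ), sqrt(17) ] 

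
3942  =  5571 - 1629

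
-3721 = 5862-9583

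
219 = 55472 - 55253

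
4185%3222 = 963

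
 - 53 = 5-58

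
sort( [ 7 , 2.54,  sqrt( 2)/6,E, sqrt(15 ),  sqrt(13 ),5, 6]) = [sqrt( 2)/6, 2.54, E, sqrt(13), sqrt(15), 5, 6, 7]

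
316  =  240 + 76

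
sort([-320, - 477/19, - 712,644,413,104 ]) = [  -  712, - 320, - 477/19, 104 , 413,644 ]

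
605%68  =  61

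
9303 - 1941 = 7362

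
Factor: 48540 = 2^2*3^1*5^1*809^1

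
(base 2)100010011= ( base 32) 8J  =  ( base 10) 275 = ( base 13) 182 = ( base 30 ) 95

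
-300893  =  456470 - 757363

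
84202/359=84202/359 = 234.55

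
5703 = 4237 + 1466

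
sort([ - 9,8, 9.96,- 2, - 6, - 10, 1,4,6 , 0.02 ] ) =[ - 10, - 9 , - 6, -2,0.02,1,4,6,8, 9.96] 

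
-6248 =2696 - 8944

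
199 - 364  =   - 165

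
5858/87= 202/3 = 67.33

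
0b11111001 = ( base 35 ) 74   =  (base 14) 13b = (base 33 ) 7I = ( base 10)249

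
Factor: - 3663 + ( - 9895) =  - 13558 = - 2^1 * 6779^1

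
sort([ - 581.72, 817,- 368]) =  [  -  581.72, - 368, 817]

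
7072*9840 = 69588480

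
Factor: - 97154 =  - 2^1*31^1*1567^1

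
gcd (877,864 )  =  1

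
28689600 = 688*41700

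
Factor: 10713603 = 3^1*47^1*75983^1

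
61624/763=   61624/763= 80.77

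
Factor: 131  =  131^1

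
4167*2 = 8334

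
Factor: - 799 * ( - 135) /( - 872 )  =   - 107865/872 = - 2^( - 3) * 3^3*  5^1*17^1*47^1 * 109^(-1 ) 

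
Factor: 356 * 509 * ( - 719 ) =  - 2^2  *89^1*509^1*719^1=-130285676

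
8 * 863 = 6904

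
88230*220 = 19410600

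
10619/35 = 303 +2/5=303.40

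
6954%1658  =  322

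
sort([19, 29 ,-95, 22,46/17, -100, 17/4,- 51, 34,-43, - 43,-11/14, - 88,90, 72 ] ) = [ - 100, - 95, - 88,- 51, - 43, - 43, - 11/14,46/17, 17/4, 19, 22, 29, 34,  72, 90]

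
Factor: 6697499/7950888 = 2^(  -  3)*3^( -2)*11^ ( - 1 )*10039^(-1)*6697499^1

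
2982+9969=12951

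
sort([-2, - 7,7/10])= [ - 7, - 2, 7/10] 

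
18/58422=3/9737 = 0.00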